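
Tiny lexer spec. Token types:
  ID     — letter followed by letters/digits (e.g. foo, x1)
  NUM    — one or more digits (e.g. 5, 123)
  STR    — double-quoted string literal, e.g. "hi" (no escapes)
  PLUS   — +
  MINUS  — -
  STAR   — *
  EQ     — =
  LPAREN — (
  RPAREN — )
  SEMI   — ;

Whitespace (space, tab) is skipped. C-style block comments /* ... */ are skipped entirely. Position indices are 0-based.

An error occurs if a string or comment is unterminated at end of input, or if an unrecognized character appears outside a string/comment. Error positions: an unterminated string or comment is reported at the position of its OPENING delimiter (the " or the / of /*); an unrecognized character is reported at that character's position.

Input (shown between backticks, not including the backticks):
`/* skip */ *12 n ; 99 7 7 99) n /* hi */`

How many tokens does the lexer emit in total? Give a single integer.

Answer: 10

Derivation:
pos=0: enter COMMENT mode (saw '/*')
exit COMMENT mode (now at pos=10)
pos=11: emit STAR '*'
pos=12: emit NUM '12' (now at pos=14)
pos=15: emit ID 'n' (now at pos=16)
pos=17: emit SEMI ';'
pos=19: emit NUM '99' (now at pos=21)
pos=22: emit NUM '7' (now at pos=23)
pos=24: emit NUM '7' (now at pos=25)
pos=26: emit NUM '99' (now at pos=28)
pos=28: emit RPAREN ')'
pos=30: emit ID 'n' (now at pos=31)
pos=32: enter COMMENT mode (saw '/*')
exit COMMENT mode (now at pos=40)
DONE. 10 tokens: [STAR, NUM, ID, SEMI, NUM, NUM, NUM, NUM, RPAREN, ID]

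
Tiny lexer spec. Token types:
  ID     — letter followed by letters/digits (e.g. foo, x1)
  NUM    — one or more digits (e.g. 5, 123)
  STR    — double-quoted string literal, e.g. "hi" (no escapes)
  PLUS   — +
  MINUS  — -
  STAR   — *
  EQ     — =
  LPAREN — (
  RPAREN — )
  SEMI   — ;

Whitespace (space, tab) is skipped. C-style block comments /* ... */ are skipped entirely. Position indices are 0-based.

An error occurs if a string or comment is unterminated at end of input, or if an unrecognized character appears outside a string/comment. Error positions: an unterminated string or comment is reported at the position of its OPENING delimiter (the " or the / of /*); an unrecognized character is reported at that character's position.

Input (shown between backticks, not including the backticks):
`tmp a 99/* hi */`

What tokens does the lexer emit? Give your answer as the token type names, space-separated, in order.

pos=0: emit ID 'tmp' (now at pos=3)
pos=4: emit ID 'a' (now at pos=5)
pos=6: emit NUM '99' (now at pos=8)
pos=8: enter COMMENT mode (saw '/*')
exit COMMENT mode (now at pos=16)
DONE. 3 tokens: [ID, ID, NUM]

Answer: ID ID NUM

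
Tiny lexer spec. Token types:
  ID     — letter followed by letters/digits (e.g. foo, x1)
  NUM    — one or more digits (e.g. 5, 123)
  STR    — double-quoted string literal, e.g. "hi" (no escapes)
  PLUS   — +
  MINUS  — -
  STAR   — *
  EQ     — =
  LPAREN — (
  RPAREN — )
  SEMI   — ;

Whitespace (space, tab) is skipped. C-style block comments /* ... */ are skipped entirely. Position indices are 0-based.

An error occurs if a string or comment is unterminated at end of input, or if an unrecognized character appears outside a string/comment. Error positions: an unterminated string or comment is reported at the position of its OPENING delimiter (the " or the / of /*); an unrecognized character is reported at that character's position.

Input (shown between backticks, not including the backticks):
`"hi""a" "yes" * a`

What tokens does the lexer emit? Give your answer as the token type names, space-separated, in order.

pos=0: enter STRING mode
pos=0: emit STR "hi" (now at pos=4)
pos=4: enter STRING mode
pos=4: emit STR "a" (now at pos=7)
pos=8: enter STRING mode
pos=8: emit STR "yes" (now at pos=13)
pos=14: emit STAR '*'
pos=16: emit ID 'a' (now at pos=17)
DONE. 5 tokens: [STR, STR, STR, STAR, ID]

Answer: STR STR STR STAR ID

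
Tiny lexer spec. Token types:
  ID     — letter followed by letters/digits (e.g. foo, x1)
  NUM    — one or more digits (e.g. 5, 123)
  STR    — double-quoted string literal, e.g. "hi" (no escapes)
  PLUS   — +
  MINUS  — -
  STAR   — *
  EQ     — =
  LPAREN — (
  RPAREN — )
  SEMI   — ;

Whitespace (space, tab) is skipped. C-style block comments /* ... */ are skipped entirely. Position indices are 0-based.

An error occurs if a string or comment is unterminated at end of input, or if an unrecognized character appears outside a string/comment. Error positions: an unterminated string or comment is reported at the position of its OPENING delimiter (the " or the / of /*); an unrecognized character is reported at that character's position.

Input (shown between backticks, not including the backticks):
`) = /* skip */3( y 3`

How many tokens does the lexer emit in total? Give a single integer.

pos=0: emit RPAREN ')'
pos=2: emit EQ '='
pos=4: enter COMMENT mode (saw '/*')
exit COMMENT mode (now at pos=14)
pos=14: emit NUM '3' (now at pos=15)
pos=15: emit LPAREN '('
pos=17: emit ID 'y' (now at pos=18)
pos=19: emit NUM '3' (now at pos=20)
DONE. 6 tokens: [RPAREN, EQ, NUM, LPAREN, ID, NUM]

Answer: 6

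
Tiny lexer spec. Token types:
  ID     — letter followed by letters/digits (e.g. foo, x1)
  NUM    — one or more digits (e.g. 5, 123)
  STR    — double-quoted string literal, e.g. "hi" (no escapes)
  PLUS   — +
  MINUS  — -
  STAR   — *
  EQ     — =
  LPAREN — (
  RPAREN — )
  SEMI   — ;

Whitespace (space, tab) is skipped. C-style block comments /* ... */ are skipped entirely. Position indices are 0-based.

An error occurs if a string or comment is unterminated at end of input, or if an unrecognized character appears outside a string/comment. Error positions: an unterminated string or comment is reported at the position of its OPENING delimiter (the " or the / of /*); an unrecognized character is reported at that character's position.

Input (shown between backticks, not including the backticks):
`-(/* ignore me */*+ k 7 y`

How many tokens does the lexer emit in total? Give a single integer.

pos=0: emit MINUS '-'
pos=1: emit LPAREN '('
pos=2: enter COMMENT mode (saw '/*')
exit COMMENT mode (now at pos=17)
pos=17: emit STAR '*'
pos=18: emit PLUS '+'
pos=20: emit ID 'k' (now at pos=21)
pos=22: emit NUM '7' (now at pos=23)
pos=24: emit ID 'y' (now at pos=25)
DONE. 7 tokens: [MINUS, LPAREN, STAR, PLUS, ID, NUM, ID]

Answer: 7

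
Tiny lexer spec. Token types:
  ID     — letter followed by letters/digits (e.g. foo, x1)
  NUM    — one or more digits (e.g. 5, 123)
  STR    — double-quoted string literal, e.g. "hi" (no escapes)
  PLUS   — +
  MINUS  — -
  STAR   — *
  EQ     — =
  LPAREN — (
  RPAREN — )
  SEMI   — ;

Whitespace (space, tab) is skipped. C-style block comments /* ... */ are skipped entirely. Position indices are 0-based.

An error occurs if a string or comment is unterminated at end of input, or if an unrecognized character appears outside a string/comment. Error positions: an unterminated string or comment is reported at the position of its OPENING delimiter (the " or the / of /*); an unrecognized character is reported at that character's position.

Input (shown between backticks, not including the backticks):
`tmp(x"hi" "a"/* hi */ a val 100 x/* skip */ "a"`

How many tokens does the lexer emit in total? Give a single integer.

Answer: 10

Derivation:
pos=0: emit ID 'tmp' (now at pos=3)
pos=3: emit LPAREN '('
pos=4: emit ID 'x' (now at pos=5)
pos=5: enter STRING mode
pos=5: emit STR "hi" (now at pos=9)
pos=10: enter STRING mode
pos=10: emit STR "a" (now at pos=13)
pos=13: enter COMMENT mode (saw '/*')
exit COMMENT mode (now at pos=21)
pos=22: emit ID 'a' (now at pos=23)
pos=24: emit ID 'val' (now at pos=27)
pos=28: emit NUM '100' (now at pos=31)
pos=32: emit ID 'x' (now at pos=33)
pos=33: enter COMMENT mode (saw '/*')
exit COMMENT mode (now at pos=43)
pos=44: enter STRING mode
pos=44: emit STR "a" (now at pos=47)
DONE. 10 tokens: [ID, LPAREN, ID, STR, STR, ID, ID, NUM, ID, STR]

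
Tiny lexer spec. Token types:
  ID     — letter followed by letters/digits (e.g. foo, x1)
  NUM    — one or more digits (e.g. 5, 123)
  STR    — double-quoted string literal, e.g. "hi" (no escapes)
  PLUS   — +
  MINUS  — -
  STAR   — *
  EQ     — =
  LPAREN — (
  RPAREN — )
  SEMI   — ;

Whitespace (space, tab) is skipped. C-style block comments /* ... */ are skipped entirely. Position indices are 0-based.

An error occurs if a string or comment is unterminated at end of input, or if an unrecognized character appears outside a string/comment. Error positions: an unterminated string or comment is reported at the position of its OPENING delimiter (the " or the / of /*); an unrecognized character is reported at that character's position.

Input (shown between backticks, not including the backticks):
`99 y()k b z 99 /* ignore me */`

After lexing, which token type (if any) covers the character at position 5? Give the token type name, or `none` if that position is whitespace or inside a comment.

pos=0: emit NUM '99' (now at pos=2)
pos=3: emit ID 'y' (now at pos=4)
pos=4: emit LPAREN '('
pos=5: emit RPAREN ')'
pos=6: emit ID 'k' (now at pos=7)
pos=8: emit ID 'b' (now at pos=9)
pos=10: emit ID 'z' (now at pos=11)
pos=12: emit NUM '99' (now at pos=14)
pos=15: enter COMMENT mode (saw '/*')
exit COMMENT mode (now at pos=30)
DONE. 8 tokens: [NUM, ID, LPAREN, RPAREN, ID, ID, ID, NUM]
Position 5: char is ')' -> RPAREN

Answer: RPAREN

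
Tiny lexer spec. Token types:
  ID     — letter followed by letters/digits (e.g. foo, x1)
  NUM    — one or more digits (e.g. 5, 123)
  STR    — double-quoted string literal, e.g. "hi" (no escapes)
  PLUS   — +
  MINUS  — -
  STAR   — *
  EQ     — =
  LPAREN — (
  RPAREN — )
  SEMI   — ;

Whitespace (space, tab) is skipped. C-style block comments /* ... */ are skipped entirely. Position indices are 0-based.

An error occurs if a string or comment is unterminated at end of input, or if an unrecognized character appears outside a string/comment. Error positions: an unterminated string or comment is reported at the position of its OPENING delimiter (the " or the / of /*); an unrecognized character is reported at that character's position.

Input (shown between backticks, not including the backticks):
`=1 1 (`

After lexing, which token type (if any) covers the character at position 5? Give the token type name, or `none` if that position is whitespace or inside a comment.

pos=0: emit EQ '='
pos=1: emit NUM '1' (now at pos=2)
pos=3: emit NUM '1' (now at pos=4)
pos=5: emit LPAREN '('
DONE. 4 tokens: [EQ, NUM, NUM, LPAREN]
Position 5: char is '(' -> LPAREN

Answer: LPAREN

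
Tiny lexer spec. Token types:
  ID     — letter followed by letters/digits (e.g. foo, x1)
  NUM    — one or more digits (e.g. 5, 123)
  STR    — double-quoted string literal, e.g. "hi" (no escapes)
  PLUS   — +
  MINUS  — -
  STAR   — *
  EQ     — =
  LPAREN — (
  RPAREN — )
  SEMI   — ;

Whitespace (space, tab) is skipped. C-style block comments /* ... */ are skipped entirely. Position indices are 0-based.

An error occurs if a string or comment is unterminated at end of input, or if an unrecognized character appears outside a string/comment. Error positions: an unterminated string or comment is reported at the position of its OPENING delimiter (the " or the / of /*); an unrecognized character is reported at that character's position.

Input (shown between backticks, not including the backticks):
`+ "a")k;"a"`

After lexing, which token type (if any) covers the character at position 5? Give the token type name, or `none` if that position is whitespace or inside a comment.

pos=0: emit PLUS '+'
pos=2: enter STRING mode
pos=2: emit STR "a" (now at pos=5)
pos=5: emit RPAREN ')'
pos=6: emit ID 'k' (now at pos=7)
pos=7: emit SEMI ';'
pos=8: enter STRING mode
pos=8: emit STR "a" (now at pos=11)
DONE. 6 tokens: [PLUS, STR, RPAREN, ID, SEMI, STR]
Position 5: char is ')' -> RPAREN

Answer: RPAREN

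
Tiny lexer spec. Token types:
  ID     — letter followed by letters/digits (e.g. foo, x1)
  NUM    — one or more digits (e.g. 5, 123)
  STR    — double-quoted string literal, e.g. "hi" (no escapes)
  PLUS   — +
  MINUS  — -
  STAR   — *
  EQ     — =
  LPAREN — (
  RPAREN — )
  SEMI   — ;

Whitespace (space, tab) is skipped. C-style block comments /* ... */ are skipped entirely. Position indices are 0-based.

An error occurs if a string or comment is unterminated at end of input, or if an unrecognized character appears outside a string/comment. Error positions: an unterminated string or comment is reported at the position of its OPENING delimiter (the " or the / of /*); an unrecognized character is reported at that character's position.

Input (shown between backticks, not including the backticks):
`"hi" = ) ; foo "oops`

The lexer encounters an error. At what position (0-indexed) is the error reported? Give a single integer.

pos=0: enter STRING mode
pos=0: emit STR "hi" (now at pos=4)
pos=5: emit EQ '='
pos=7: emit RPAREN ')'
pos=9: emit SEMI ';'
pos=11: emit ID 'foo' (now at pos=14)
pos=15: enter STRING mode
pos=15: ERROR — unterminated string

Answer: 15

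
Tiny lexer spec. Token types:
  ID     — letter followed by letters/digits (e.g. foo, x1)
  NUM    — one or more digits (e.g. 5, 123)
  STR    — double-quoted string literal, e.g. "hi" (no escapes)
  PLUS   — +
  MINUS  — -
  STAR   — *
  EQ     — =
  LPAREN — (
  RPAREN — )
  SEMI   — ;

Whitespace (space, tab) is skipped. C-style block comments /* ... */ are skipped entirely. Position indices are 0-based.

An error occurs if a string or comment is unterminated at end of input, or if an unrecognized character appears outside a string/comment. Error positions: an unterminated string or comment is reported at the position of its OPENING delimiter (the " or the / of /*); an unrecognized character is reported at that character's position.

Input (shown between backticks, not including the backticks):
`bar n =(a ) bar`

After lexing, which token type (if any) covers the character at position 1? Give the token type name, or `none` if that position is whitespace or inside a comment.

pos=0: emit ID 'bar' (now at pos=3)
pos=4: emit ID 'n' (now at pos=5)
pos=6: emit EQ '='
pos=7: emit LPAREN '('
pos=8: emit ID 'a' (now at pos=9)
pos=10: emit RPAREN ')'
pos=12: emit ID 'bar' (now at pos=15)
DONE. 7 tokens: [ID, ID, EQ, LPAREN, ID, RPAREN, ID]
Position 1: char is 'a' -> ID

Answer: ID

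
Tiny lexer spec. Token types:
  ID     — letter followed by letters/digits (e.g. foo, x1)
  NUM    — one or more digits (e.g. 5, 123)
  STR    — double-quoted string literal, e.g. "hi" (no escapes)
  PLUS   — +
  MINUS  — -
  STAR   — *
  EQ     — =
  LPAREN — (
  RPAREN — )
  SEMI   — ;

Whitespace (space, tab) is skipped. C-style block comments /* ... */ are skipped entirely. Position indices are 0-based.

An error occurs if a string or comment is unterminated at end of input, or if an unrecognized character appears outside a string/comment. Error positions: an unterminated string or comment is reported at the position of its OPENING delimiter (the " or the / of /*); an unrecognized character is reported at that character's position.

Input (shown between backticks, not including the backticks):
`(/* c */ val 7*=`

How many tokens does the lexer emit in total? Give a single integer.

pos=0: emit LPAREN '('
pos=1: enter COMMENT mode (saw '/*')
exit COMMENT mode (now at pos=8)
pos=9: emit ID 'val' (now at pos=12)
pos=13: emit NUM '7' (now at pos=14)
pos=14: emit STAR '*'
pos=15: emit EQ '='
DONE. 5 tokens: [LPAREN, ID, NUM, STAR, EQ]

Answer: 5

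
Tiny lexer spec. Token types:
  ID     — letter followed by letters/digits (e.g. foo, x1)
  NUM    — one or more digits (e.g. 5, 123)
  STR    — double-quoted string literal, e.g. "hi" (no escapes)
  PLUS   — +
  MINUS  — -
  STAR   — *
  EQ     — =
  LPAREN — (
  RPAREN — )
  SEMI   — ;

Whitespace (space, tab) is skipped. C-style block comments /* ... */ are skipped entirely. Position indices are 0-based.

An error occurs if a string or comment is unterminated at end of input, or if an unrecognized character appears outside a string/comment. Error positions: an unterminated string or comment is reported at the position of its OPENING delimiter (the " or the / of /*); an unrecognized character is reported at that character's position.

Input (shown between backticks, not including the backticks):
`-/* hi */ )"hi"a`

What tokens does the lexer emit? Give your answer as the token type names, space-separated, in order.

Answer: MINUS RPAREN STR ID

Derivation:
pos=0: emit MINUS '-'
pos=1: enter COMMENT mode (saw '/*')
exit COMMENT mode (now at pos=9)
pos=10: emit RPAREN ')'
pos=11: enter STRING mode
pos=11: emit STR "hi" (now at pos=15)
pos=15: emit ID 'a' (now at pos=16)
DONE. 4 tokens: [MINUS, RPAREN, STR, ID]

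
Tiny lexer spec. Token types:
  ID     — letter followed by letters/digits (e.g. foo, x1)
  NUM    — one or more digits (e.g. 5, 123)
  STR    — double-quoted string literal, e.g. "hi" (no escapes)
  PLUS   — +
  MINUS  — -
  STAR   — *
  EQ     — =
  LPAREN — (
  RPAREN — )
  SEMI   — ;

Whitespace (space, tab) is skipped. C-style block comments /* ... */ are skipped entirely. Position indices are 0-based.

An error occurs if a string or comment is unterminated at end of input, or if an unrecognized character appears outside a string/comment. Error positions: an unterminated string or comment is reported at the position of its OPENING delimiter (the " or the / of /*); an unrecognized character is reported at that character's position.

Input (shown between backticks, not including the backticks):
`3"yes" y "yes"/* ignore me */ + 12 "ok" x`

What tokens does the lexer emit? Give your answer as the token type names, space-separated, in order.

pos=0: emit NUM '3' (now at pos=1)
pos=1: enter STRING mode
pos=1: emit STR "yes" (now at pos=6)
pos=7: emit ID 'y' (now at pos=8)
pos=9: enter STRING mode
pos=9: emit STR "yes" (now at pos=14)
pos=14: enter COMMENT mode (saw '/*')
exit COMMENT mode (now at pos=29)
pos=30: emit PLUS '+'
pos=32: emit NUM '12' (now at pos=34)
pos=35: enter STRING mode
pos=35: emit STR "ok" (now at pos=39)
pos=40: emit ID 'x' (now at pos=41)
DONE. 8 tokens: [NUM, STR, ID, STR, PLUS, NUM, STR, ID]

Answer: NUM STR ID STR PLUS NUM STR ID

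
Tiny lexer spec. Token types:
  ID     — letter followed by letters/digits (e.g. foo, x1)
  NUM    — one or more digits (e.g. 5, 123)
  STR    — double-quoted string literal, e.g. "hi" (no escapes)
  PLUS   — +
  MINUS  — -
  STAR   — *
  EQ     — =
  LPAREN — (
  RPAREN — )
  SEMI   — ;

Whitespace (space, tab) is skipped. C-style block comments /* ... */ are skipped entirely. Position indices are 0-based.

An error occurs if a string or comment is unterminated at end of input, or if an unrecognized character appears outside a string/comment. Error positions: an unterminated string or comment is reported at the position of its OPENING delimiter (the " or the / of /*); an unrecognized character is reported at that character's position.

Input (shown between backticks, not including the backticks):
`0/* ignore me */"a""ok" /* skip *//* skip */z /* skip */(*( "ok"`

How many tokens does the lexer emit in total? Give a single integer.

pos=0: emit NUM '0' (now at pos=1)
pos=1: enter COMMENT mode (saw '/*')
exit COMMENT mode (now at pos=16)
pos=16: enter STRING mode
pos=16: emit STR "a" (now at pos=19)
pos=19: enter STRING mode
pos=19: emit STR "ok" (now at pos=23)
pos=24: enter COMMENT mode (saw '/*')
exit COMMENT mode (now at pos=34)
pos=34: enter COMMENT mode (saw '/*')
exit COMMENT mode (now at pos=44)
pos=44: emit ID 'z' (now at pos=45)
pos=46: enter COMMENT mode (saw '/*')
exit COMMENT mode (now at pos=56)
pos=56: emit LPAREN '('
pos=57: emit STAR '*'
pos=58: emit LPAREN '('
pos=60: enter STRING mode
pos=60: emit STR "ok" (now at pos=64)
DONE. 8 tokens: [NUM, STR, STR, ID, LPAREN, STAR, LPAREN, STR]

Answer: 8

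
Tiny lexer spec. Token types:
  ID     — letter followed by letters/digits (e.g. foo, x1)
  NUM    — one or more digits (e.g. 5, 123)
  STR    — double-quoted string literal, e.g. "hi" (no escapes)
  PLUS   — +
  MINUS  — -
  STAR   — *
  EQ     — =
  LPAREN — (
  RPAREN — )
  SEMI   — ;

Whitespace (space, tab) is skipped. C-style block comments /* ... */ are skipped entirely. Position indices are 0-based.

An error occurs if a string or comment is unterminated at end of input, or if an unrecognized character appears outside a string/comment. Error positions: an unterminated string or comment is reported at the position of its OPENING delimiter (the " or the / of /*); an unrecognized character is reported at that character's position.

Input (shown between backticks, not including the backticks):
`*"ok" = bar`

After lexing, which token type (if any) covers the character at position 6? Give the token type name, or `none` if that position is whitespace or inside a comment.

pos=0: emit STAR '*'
pos=1: enter STRING mode
pos=1: emit STR "ok" (now at pos=5)
pos=6: emit EQ '='
pos=8: emit ID 'bar' (now at pos=11)
DONE. 4 tokens: [STAR, STR, EQ, ID]
Position 6: char is '=' -> EQ

Answer: EQ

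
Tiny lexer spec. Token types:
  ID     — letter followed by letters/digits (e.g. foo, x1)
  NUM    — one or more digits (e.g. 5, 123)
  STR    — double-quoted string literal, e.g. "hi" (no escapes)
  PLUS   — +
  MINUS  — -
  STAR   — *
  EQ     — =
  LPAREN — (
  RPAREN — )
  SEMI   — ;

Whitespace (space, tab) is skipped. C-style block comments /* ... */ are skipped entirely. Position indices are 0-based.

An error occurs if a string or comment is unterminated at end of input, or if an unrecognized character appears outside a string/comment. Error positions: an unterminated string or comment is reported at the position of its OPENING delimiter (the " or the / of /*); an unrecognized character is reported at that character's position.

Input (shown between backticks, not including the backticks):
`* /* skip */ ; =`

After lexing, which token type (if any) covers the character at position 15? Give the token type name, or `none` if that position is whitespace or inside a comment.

Answer: EQ

Derivation:
pos=0: emit STAR '*'
pos=2: enter COMMENT mode (saw '/*')
exit COMMENT mode (now at pos=12)
pos=13: emit SEMI ';'
pos=15: emit EQ '='
DONE. 3 tokens: [STAR, SEMI, EQ]
Position 15: char is '=' -> EQ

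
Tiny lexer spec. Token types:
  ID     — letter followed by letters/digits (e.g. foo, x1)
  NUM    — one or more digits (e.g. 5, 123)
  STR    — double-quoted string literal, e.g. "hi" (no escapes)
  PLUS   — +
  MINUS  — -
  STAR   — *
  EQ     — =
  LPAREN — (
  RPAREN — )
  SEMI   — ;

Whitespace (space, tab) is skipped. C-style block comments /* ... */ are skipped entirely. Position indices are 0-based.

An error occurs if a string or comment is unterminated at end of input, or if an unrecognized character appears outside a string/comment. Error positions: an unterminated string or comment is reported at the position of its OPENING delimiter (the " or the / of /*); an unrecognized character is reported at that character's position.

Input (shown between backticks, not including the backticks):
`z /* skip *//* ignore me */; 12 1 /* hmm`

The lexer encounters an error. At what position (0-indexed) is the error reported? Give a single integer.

pos=0: emit ID 'z' (now at pos=1)
pos=2: enter COMMENT mode (saw '/*')
exit COMMENT mode (now at pos=12)
pos=12: enter COMMENT mode (saw '/*')
exit COMMENT mode (now at pos=27)
pos=27: emit SEMI ';'
pos=29: emit NUM '12' (now at pos=31)
pos=32: emit NUM '1' (now at pos=33)
pos=34: enter COMMENT mode (saw '/*')
pos=34: ERROR — unterminated comment (reached EOF)

Answer: 34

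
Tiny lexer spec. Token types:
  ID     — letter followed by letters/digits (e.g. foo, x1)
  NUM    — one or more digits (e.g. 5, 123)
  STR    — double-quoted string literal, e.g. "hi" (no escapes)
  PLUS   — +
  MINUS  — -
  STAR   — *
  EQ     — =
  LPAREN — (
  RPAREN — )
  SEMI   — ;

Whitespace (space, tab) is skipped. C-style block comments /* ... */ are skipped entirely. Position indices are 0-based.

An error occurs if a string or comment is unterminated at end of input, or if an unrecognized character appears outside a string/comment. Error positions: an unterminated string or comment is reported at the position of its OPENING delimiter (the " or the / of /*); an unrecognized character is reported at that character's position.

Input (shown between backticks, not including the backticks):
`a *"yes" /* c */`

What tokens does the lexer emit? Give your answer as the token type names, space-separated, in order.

Answer: ID STAR STR

Derivation:
pos=0: emit ID 'a' (now at pos=1)
pos=2: emit STAR '*'
pos=3: enter STRING mode
pos=3: emit STR "yes" (now at pos=8)
pos=9: enter COMMENT mode (saw '/*')
exit COMMENT mode (now at pos=16)
DONE. 3 tokens: [ID, STAR, STR]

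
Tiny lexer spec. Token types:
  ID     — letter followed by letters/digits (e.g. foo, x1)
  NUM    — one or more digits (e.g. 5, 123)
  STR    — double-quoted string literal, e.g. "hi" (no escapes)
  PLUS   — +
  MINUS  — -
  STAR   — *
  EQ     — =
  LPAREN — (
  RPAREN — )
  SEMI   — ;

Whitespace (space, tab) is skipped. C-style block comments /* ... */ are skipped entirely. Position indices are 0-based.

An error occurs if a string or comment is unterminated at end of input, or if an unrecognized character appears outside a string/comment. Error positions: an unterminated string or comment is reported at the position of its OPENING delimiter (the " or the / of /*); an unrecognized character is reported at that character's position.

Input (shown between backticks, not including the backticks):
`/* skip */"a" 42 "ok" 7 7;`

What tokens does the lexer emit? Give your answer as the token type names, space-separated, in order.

pos=0: enter COMMENT mode (saw '/*')
exit COMMENT mode (now at pos=10)
pos=10: enter STRING mode
pos=10: emit STR "a" (now at pos=13)
pos=14: emit NUM '42' (now at pos=16)
pos=17: enter STRING mode
pos=17: emit STR "ok" (now at pos=21)
pos=22: emit NUM '7' (now at pos=23)
pos=24: emit NUM '7' (now at pos=25)
pos=25: emit SEMI ';'
DONE. 6 tokens: [STR, NUM, STR, NUM, NUM, SEMI]

Answer: STR NUM STR NUM NUM SEMI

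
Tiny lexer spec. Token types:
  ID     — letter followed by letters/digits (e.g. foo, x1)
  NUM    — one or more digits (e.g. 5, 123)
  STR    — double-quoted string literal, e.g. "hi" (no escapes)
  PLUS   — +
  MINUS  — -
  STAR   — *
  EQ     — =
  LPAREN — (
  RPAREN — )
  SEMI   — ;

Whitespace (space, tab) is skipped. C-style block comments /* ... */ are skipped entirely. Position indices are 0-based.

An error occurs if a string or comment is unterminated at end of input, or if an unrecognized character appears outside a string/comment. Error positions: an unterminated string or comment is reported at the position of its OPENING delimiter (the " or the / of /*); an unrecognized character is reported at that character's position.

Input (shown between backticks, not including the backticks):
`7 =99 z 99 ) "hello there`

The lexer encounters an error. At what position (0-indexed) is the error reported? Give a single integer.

Answer: 13

Derivation:
pos=0: emit NUM '7' (now at pos=1)
pos=2: emit EQ '='
pos=3: emit NUM '99' (now at pos=5)
pos=6: emit ID 'z' (now at pos=7)
pos=8: emit NUM '99' (now at pos=10)
pos=11: emit RPAREN ')'
pos=13: enter STRING mode
pos=13: ERROR — unterminated string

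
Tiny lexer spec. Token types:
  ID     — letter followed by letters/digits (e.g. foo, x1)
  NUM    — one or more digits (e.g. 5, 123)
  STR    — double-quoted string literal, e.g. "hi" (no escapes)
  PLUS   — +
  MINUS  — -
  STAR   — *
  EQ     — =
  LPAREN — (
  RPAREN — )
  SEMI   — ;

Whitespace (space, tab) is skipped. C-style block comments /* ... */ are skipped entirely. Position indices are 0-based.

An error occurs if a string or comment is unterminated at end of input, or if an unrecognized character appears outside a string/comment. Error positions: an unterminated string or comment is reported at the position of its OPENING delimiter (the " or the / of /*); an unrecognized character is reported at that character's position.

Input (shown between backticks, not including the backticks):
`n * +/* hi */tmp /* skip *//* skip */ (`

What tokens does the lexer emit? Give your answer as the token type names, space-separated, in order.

pos=0: emit ID 'n' (now at pos=1)
pos=2: emit STAR '*'
pos=4: emit PLUS '+'
pos=5: enter COMMENT mode (saw '/*')
exit COMMENT mode (now at pos=13)
pos=13: emit ID 'tmp' (now at pos=16)
pos=17: enter COMMENT mode (saw '/*')
exit COMMENT mode (now at pos=27)
pos=27: enter COMMENT mode (saw '/*')
exit COMMENT mode (now at pos=37)
pos=38: emit LPAREN '('
DONE. 5 tokens: [ID, STAR, PLUS, ID, LPAREN]

Answer: ID STAR PLUS ID LPAREN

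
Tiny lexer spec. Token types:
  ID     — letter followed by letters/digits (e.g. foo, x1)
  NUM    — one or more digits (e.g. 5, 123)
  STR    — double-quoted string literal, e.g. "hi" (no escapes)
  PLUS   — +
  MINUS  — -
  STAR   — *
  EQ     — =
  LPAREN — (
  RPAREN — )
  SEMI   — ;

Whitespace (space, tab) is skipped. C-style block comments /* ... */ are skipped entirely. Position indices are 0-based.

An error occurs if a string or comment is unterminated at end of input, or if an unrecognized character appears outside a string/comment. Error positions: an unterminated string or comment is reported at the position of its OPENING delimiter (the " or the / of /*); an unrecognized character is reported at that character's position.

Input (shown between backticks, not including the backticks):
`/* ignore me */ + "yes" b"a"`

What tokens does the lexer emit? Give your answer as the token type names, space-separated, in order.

pos=0: enter COMMENT mode (saw '/*')
exit COMMENT mode (now at pos=15)
pos=16: emit PLUS '+'
pos=18: enter STRING mode
pos=18: emit STR "yes" (now at pos=23)
pos=24: emit ID 'b' (now at pos=25)
pos=25: enter STRING mode
pos=25: emit STR "a" (now at pos=28)
DONE. 4 tokens: [PLUS, STR, ID, STR]

Answer: PLUS STR ID STR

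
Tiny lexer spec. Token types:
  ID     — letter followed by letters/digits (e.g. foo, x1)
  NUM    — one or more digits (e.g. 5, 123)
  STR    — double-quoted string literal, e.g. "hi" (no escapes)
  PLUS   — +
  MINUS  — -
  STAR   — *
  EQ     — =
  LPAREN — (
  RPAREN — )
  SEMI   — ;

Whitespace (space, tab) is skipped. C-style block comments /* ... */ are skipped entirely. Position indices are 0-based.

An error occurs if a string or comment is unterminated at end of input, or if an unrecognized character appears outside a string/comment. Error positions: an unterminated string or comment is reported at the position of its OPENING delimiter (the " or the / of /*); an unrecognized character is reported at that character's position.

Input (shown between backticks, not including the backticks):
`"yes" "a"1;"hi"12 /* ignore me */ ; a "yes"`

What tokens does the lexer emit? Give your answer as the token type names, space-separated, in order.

Answer: STR STR NUM SEMI STR NUM SEMI ID STR

Derivation:
pos=0: enter STRING mode
pos=0: emit STR "yes" (now at pos=5)
pos=6: enter STRING mode
pos=6: emit STR "a" (now at pos=9)
pos=9: emit NUM '1' (now at pos=10)
pos=10: emit SEMI ';'
pos=11: enter STRING mode
pos=11: emit STR "hi" (now at pos=15)
pos=15: emit NUM '12' (now at pos=17)
pos=18: enter COMMENT mode (saw '/*')
exit COMMENT mode (now at pos=33)
pos=34: emit SEMI ';'
pos=36: emit ID 'a' (now at pos=37)
pos=38: enter STRING mode
pos=38: emit STR "yes" (now at pos=43)
DONE. 9 tokens: [STR, STR, NUM, SEMI, STR, NUM, SEMI, ID, STR]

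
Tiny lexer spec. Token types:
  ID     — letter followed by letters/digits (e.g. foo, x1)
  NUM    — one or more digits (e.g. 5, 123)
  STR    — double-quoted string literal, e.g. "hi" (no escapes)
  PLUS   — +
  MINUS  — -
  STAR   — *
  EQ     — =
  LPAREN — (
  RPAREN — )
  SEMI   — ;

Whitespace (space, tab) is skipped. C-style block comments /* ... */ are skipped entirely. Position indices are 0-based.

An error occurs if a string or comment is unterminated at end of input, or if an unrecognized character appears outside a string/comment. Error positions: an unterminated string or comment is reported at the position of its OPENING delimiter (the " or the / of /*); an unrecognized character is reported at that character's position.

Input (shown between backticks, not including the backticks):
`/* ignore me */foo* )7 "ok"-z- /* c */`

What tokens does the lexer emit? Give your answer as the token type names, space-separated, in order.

pos=0: enter COMMENT mode (saw '/*')
exit COMMENT mode (now at pos=15)
pos=15: emit ID 'foo' (now at pos=18)
pos=18: emit STAR '*'
pos=20: emit RPAREN ')'
pos=21: emit NUM '7' (now at pos=22)
pos=23: enter STRING mode
pos=23: emit STR "ok" (now at pos=27)
pos=27: emit MINUS '-'
pos=28: emit ID 'z' (now at pos=29)
pos=29: emit MINUS '-'
pos=31: enter COMMENT mode (saw '/*')
exit COMMENT mode (now at pos=38)
DONE. 8 tokens: [ID, STAR, RPAREN, NUM, STR, MINUS, ID, MINUS]

Answer: ID STAR RPAREN NUM STR MINUS ID MINUS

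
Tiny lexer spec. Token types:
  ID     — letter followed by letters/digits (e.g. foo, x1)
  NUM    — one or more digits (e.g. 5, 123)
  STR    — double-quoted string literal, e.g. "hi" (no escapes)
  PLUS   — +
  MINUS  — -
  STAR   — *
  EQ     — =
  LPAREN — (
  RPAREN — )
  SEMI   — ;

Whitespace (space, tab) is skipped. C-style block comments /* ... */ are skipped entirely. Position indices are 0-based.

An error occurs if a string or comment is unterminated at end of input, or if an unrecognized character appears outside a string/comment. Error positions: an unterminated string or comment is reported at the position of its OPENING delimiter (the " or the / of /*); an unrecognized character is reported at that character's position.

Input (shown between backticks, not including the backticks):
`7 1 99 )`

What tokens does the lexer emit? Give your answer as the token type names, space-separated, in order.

Answer: NUM NUM NUM RPAREN

Derivation:
pos=0: emit NUM '7' (now at pos=1)
pos=2: emit NUM '1' (now at pos=3)
pos=4: emit NUM '99' (now at pos=6)
pos=7: emit RPAREN ')'
DONE. 4 tokens: [NUM, NUM, NUM, RPAREN]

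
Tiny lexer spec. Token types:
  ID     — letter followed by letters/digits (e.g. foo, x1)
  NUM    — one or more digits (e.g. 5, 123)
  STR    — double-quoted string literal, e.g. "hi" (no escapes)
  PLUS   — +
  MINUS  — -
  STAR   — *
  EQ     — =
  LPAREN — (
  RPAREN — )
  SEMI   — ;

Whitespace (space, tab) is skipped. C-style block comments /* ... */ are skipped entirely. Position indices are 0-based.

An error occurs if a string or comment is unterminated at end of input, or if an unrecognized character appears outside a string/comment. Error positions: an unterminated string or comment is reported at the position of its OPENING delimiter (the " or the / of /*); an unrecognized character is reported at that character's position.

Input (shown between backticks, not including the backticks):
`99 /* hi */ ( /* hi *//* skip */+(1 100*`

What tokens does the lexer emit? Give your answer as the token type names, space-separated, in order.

Answer: NUM LPAREN PLUS LPAREN NUM NUM STAR

Derivation:
pos=0: emit NUM '99' (now at pos=2)
pos=3: enter COMMENT mode (saw '/*')
exit COMMENT mode (now at pos=11)
pos=12: emit LPAREN '('
pos=14: enter COMMENT mode (saw '/*')
exit COMMENT mode (now at pos=22)
pos=22: enter COMMENT mode (saw '/*')
exit COMMENT mode (now at pos=32)
pos=32: emit PLUS '+'
pos=33: emit LPAREN '('
pos=34: emit NUM '1' (now at pos=35)
pos=36: emit NUM '100' (now at pos=39)
pos=39: emit STAR '*'
DONE. 7 tokens: [NUM, LPAREN, PLUS, LPAREN, NUM, NUM, STAR]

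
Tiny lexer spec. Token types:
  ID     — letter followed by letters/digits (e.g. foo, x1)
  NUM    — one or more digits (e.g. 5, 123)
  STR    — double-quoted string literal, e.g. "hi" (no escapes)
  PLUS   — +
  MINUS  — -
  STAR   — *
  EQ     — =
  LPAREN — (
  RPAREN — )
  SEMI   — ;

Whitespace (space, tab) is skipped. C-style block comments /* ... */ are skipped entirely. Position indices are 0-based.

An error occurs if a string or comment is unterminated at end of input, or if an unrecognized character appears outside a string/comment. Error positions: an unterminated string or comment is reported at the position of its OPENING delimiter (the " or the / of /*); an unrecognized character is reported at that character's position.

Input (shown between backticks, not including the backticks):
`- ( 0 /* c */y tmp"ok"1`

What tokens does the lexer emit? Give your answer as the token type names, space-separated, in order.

pos=0: emit MINUS '-'
pos=2: emit LPAREN '('
pos=4: emit NUM '0' (now at pos=5)
pos=6: enter COMMENT mode (saw '/*')
exit COMMENT mode (now at pos=13)
pos=13: emit ID 'y' (now at pos=14)
pos=15: emit ID 'tmp' (now at pos=18)
pos=18: enter STRING mode
pos=18: emit STR "ok" (now at pos=22)
pos=22: emit NUM '1' (now at pos=23)
DONE. 7 tokens: [MINUS, LPAREN, NUM, ID, ID, STR, NUM]

Answer: MINUS LPAREN NUM ID ID STR NUM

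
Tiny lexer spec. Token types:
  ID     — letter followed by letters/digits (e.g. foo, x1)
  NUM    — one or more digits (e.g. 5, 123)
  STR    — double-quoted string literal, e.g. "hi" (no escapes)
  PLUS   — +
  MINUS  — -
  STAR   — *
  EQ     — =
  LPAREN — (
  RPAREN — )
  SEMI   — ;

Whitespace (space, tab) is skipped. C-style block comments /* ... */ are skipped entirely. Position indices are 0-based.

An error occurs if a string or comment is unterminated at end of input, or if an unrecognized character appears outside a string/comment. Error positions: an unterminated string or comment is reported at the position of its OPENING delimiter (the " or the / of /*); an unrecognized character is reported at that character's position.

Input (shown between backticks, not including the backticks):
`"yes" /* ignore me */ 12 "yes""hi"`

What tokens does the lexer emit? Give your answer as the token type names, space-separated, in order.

Answer: STR NUM STR STR

Derivation:
pos=0: enter STRING mode
pos=0: emit STR "yes" (now at pos=5)
pos=6: enter COMMENT mode (saw '/*')
exit COMMENT mode (now at pos=21)
pos=22: emit NUM '12' (now at pos=24)
pos=25: enter STRING mode
pos=25: emit STR "yes" (now at pos=30)
pos=30: enter STRING mode
pos=30: emit STR "hi" (now at pos=34)
DONE. 4 tokens: [STR, NUM, STR, STR]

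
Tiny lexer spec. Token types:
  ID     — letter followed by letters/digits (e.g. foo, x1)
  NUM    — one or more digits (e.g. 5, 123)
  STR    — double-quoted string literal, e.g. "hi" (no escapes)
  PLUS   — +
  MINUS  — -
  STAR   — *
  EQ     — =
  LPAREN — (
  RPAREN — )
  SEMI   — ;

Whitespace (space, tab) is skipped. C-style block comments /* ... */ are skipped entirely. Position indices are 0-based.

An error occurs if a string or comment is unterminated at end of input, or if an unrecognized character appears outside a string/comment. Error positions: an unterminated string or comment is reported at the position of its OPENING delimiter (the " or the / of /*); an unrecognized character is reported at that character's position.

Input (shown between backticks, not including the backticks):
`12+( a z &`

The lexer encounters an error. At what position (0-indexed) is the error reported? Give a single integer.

pos=0: emit NUM '12' (now at pos=2)
pos=2: emit PLUS '+'
pos=3: emit LPAREN '('
pos=5: emit ID 'a' (now at pos=6)
pos=7: emit ID 'z' (now at pos=8)
pos=9: ERROR — unrecognized char '&'

Answer: 9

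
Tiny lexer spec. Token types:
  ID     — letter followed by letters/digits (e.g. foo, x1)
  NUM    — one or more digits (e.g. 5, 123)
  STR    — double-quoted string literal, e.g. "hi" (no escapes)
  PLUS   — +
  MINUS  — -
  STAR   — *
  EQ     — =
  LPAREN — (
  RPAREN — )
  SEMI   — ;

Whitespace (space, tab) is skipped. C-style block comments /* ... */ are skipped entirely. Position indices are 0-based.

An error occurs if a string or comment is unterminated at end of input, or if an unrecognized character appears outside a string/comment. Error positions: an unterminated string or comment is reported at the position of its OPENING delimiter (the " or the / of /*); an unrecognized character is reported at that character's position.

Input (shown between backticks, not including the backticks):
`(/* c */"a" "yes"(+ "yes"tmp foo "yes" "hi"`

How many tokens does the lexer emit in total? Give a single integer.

pos=0: emit LPAREN '('
pos=1: enter COMMENT mode (saw '/*')
exit COMMENT mode (now at pos=8)
pos=8: enter STRING mode
pos=8: emit STR "a" (now at pos=11)
pos=12: enter STRING mode
pos=12: emit STR "yes" (now at pos=17)
pos=17: emit LPAREN '('
pos=18: emit PLUS '+'
pos=20: enter STRING mode
pos=20: emit STR "yes" (now at pos=25)
pos=25: emit ID 'tmp' (now at pos=28)
pos=29: emit ID 'foo' (now at pos=32)
pos=33: enter STRING mode
pos=33: emit STR "yes" (now at pos=38)
pos=39: enter STRING mode
pos=39: emit STR "hi" (now at pos=43)
DONE. 10 tokens: [LPAREN, STR, STR, LPAREN, PLUS, STR, ID, ID, STR, STR]

Answer: 10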